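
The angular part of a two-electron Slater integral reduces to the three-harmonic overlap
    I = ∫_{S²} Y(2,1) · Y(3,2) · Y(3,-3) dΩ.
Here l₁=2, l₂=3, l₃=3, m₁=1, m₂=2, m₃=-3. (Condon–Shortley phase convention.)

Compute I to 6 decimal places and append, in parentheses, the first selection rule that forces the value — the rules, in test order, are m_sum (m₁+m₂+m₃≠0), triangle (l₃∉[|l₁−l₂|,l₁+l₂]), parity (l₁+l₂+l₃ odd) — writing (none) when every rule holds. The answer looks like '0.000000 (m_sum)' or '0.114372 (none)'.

Rules hold: Σm=0, L=8 even, 1≤3≤5.
N = 5·7·7 = 245
Δ = 2!·2!·4!/9! = 1/3780
Racah Σ t=0..2: t=0:+1/24 t=1:−1/4 t=2:+1/24 = -1/6
⇒ 3j(2 3 3; 0 0 0)² = 4/105, sgn +1
Racah Σ t=1..1: t=1:−1/48 = -1/48
⇒ 3j(2 3 3; 1 2 -3)² = 5/84, sgn -1
4πI² = N·(3j₀)²·(3jₘ)² = 5/9
I = -1·√(0.555556/4π) = -0.21026104
No selection rule forces the value: the integral is nonzero (none).

-0.210261 (none)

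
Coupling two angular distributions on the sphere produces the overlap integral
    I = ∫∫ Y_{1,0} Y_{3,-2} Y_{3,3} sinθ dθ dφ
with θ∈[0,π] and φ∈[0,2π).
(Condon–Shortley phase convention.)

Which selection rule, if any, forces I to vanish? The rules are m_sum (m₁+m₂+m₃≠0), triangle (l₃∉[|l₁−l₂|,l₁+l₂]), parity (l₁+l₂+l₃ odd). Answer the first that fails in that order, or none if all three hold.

azimuthal sum: 0 − 2 + 3 = 1  ✗
2 ≤ 3 ≤ 4 (triangle on l)
L = 1 + 3 + 3 = 7 (odd)

m_sum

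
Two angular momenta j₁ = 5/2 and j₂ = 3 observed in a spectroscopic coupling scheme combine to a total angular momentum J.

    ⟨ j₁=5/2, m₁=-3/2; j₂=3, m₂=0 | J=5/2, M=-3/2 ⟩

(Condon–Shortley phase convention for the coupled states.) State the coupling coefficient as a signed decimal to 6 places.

triangle: 3!·2!·3!/9! = 72/362880
(j±m)!: 1!·4!·3!·3!·1!·4! = 20736
prefactor² = (2J+1)·Δ·N² = 864/35
  k=2: +1/(2!·1!·2!·1!·0!·2!) = 1/8
  k=3: −1/(3!·0!·1!·0!·1!·3!) = -1/36
Σ = 7/72  ⇒  CG² = 864/35·(7/72)² = 7/30
CG = +√(7/30) = +0.483046

+0.483046  (= +√(7/30))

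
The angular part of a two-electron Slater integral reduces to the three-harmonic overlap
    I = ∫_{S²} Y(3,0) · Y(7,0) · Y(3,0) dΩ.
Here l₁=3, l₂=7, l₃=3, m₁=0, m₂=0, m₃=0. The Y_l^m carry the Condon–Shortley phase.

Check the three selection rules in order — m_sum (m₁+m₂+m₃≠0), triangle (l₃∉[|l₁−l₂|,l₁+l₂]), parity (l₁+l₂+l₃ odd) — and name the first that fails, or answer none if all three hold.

triangle

Σmᵢ = 0  ✓
l₃∈[|l₁−l₂|,l₁+l₂]=[4,10] required, l₃=3 fails  ✗
Σlᵢ = 13 ⇒ odd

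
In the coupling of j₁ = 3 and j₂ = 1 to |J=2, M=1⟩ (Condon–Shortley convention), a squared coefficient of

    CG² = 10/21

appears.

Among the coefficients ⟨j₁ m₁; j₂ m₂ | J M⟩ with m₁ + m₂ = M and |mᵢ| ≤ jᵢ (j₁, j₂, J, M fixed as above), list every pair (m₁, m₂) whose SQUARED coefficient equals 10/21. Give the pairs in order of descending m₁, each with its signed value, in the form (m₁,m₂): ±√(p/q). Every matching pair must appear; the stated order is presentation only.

(2,-1): +√(10/21)

Admissible pairs with m₁+m₂ = M = 1: (0,1), (1,0), (2,-1)
  (m₁,m₂)=(2,-1): CG² = 10/21, CG = +√(10/21)   ← matches the target
  (m₁,m₂)=(1,0): CG² = 8/21, CG = −√(8/21)
  (m₁,m₂)=(0,1): CG² = 1/7, CG = +√(1/7)
Pairs with CG² = 10/21: (2,-1): +√(10/21)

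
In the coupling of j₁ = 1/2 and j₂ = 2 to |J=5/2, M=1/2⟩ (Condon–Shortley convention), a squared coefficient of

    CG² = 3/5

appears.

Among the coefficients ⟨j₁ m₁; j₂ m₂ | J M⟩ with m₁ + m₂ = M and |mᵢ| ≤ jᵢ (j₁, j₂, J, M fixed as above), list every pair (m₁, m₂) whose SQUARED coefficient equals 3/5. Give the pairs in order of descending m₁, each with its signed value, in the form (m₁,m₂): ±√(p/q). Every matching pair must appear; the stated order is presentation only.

(1/2,0): +√(3/5)

Admissible pairs with m₁+m₂ = M = 1/2: (-1/2,1), (1/2,0)
  (m₁,m₂)=(1/2,0): CG² = 3/5, CG = +√(3/5)   ← matches the target
  (m₁,m₂)=(-1/2,1): CG² = 2/5, CG = +√(2/5)
Pairs with CG² = 3/5: (1/2,0): +√(3/5)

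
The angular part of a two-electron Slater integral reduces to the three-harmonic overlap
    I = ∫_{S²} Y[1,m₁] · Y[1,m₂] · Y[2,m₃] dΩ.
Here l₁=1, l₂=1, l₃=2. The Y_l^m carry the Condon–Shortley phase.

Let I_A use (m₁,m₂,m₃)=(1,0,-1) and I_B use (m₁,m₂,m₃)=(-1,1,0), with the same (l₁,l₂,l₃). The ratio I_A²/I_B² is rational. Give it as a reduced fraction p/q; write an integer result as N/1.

3/1

l's match ⇒ only the (l;m) 3-j factors differ between A and B.
A: triangle coeff Δ(1,1,2) = 1/30; Σ_t [0,0]: t=0:+1/2 = 1/2; (3j)²=1/10 [(1 1 2; 1 0 -1)], sign=-1
B: triangle coeff Δ(1,1,2) = 1/30; Σ_t [0,0]: t=0:+1/4 = 1/4; (3j)²=1/30 [(1 1 2; -1 1 0)], sign=+1
I_A²/I_B² = (1/10)/(1/30) = 3/1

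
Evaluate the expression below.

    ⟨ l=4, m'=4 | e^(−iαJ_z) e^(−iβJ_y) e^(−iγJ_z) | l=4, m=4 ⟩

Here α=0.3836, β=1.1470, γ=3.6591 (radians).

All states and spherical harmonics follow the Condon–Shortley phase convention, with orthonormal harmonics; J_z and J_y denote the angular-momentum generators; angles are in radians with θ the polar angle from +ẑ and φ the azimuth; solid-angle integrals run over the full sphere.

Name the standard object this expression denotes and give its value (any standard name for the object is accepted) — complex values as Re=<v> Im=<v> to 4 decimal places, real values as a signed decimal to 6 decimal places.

This is a Wigner D-matrix element — the rotation-matrix element ⟨l m'| R(α,β,γ) |l m⟩ in the angular-momentum basis.
First d^4_{4,4}(β=1.1470), then the phase factors e^{-i(4)α} and e^{-i(4)γ}:
c=cos(1.147000/2)=0.840007, s=sin(1.147000/2)=0.542575; N=√[40320·1·40320·1]=40320.000000
k∈{0} keeps every argument non-negative
  k=0: (−1)^0·40320.0000/(40320)·0.8400^8·0.5426^0 = +0.247893
d^4_{4,4}(1.1470) = +0.247893
D = (+0.036388-0.999338i)·(+0.247893)·(-0.478752-0.877950i) = -0.221812+0.110681i

Wigner D-matrix element, Re=-0.2218 Im=0.1107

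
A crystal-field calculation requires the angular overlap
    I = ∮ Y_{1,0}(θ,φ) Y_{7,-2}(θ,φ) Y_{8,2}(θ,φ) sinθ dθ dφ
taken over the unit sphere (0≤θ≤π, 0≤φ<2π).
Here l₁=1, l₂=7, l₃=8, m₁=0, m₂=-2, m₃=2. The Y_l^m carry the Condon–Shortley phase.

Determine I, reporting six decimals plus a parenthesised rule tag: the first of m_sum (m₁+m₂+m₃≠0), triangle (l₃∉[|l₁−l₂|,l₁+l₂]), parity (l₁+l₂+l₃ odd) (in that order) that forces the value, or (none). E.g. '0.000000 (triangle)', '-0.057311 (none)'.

0.237007 (none)

Checks pass: Σm=0; 16 even; l₃=8∈[6,8].
(2·1+1)(2·7+1)(2·8+1) = 765
Δ: 0! 2! 14! / 17! → 1/2040
sum: t=0:+1/25401600 = 1/25401600
3j²(1 7 8; 0 0 0) = Δ·Π!·Σ² = 8/255  (sign +1)
sum: t=0:+1/43545600 = 1/43545600
3j²(1 7 8; 0 -2 2) = Δ·Π!·Σ² = 1/34  (sign +1)
combine: 4πI² = 765·8/255·1/34 = 12/17
take √, sign +1: I = 0.23700703
No selection rule forces the value: the integral is nonzero (none).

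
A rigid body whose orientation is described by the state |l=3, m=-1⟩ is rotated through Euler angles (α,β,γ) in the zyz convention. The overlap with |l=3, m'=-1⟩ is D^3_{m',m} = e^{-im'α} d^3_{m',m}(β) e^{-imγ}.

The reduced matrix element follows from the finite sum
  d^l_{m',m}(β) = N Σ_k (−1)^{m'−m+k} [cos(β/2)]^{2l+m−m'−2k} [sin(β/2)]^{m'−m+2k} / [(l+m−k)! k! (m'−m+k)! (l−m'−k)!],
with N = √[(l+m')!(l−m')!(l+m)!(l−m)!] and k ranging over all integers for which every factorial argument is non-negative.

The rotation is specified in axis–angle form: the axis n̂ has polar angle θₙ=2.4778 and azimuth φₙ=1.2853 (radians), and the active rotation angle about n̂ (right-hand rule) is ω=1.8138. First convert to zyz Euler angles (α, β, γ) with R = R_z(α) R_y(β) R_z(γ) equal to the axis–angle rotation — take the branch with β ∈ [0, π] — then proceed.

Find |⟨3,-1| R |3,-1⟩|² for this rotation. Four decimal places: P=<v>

P=0.1599

Axis–angle → zyz. n̂ = (sinθₙcosφₙ, sinθₙsinφₙ, cosθₙ) = (+0.173517, +0.591170, -0.787661), ω = 1.8138.
R = I cosω + sinω [n̂]ₓ + (1−cosω) n̂n̂ᵀ gives
  R = [-0.203266, +0.891780, +0.404242; -0.637259, +0.192955, -0.746103; -0.743360, -0.409265, +0.529074]
β = atan2(√(R₁₃²+R₂₃²), R₃₃) = 1.013288; α = atan2(R₂₃, R₁₃) mod 2π = 5.208919; γ = atan2(R₃₂, −R₃₁) mod 2π = 5.779912
First d^3_{-1,-1}(β=1.0133), then the phase factors e^{-i(-1)α} and e^{-i(-1)γ}:
c=cos(1.013288/2)=0.874378, s=sin(1.013288/2)=0.485245; N=√[2·24·2·24]=48.000000
Admissible k: 0..2 (factorial args all ≥0)
  k=0: (−1)^0·48.0000/(48)·0.8744^6·0.4852^0 = +0.446884
  k=1: (−1)^1·48.0000/(6)·0.8744^4·0.4852^2 = -1.101057
  k=2: (−1)^2·48.0000/(8)·0.8744^2·0.4852^4 = +0.254329
d^3_{-1,-1}(1.0133) = +0.446884 -1.101057 +0.254329 = -0.399844
|D^3_{-1,-1}|² = |d^3_{-1,-1}(β)|² = (-0.399844)² = 0.159875 (the z-rotation phases have unit modulus)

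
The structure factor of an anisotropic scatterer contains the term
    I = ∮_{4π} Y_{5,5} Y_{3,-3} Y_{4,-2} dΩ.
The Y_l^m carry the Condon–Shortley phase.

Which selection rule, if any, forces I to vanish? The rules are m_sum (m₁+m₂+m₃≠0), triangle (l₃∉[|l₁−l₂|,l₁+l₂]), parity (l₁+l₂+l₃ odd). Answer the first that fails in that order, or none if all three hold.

m₁+m₂+m₃ = 5 − 3 − 2 = 0  ✓
triangle: |5−3|=2 ≤ l₃=4 ≤ 5+3=8  ✓
parity: l₁+l₂+l₃ = 12 is even  ✓

none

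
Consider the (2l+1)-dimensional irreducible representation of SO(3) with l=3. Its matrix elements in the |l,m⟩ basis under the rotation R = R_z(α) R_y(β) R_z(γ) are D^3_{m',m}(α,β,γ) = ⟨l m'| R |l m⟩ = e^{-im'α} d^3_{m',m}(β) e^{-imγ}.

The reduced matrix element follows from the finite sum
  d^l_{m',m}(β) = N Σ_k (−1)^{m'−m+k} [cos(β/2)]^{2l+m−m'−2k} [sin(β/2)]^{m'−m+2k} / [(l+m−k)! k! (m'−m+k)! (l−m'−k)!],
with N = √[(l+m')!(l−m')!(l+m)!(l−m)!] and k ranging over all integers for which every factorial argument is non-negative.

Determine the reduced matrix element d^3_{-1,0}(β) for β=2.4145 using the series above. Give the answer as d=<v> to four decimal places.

d^3_{-1,0}(β=2.4145) via the finite sum:
Half-angle: c=0.355591, s=0.934642. N=√(2·24·6·6)=41.569219
k∈{1,2,3} keeps every argument non-negative
  k=1: (−1)^0·41.5692/(12)·0.3556^5·0.9346^1 = +0.018407
  k=2: (−1)^1·41.5692/(4)·0.3556^3·0.9346^3 = -0.381504
  k=3: (−1)^2·41.5692/(12)·0.3556^1·0.9346^5 = +0.878551
d^3_{-1,0}(2.4145) = +0.018407 -0.381504 +0.878551 = +0.515454

d=0.5155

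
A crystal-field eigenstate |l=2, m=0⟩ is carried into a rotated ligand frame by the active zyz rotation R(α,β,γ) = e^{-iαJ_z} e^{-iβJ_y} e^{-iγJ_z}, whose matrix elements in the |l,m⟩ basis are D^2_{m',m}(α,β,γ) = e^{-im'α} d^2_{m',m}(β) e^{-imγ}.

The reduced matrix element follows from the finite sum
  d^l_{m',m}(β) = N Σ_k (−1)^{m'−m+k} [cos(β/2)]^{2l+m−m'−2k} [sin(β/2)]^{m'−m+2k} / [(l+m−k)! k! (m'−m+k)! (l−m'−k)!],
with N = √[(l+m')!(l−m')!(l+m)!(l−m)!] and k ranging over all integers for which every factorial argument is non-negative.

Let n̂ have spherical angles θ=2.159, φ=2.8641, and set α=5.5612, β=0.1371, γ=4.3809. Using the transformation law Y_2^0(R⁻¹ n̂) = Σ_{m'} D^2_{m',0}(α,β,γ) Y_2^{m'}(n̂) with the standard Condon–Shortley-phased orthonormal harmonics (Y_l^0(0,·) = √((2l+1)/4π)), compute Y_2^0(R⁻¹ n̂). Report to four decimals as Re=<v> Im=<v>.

Need the full column D^2_{m',0} for m'=−2..2 at α=5.5612, β=0.1371, γ=4.3809.
cos(β/2)=0.997651, sin(β/2)=0.068496
d^2_{-2,0}: single k=2 term ⇒ +0.011438;  D = +0.001447-0.011347i
d^2_{-1,0}: k∈[1..2] ⇒ +0.166602 -0.000785 = +0.165816;  D = +0.124444-0.109584i
d^2_{0,0}: k∈[0..2] ⇒ +0.990639 -0.018679 +0.000022 = +0.971982;  D = +0.971982+0.000000i
d^2_{1,0}: k∈[0..1] ⇒ -0.166602 +0.000785 = -0.165816;  D = -0.124444-0.109584i
d^2_{2,0}: single k=0 term ⇒ +0.011438;  D = +0.001447+0.011347i
Y_2^{m'}(θ=2.159,φ=2.8641) and Σ D·Y over m':
  (+0.0014-0.0113i)·(+0.2272+0.1409i)  (+0.1244-0.1096i)·(+0.3430+0.0977i)  (+0.9720+0.0000i)·(-0.0241+0.0000i)  (-0.1244-0.1096i)·(-0.3430+0.0977i)  (+0.0014+0.0113i)·(+0.2272-0.1409i)
Y_2^0(R⁻¹ n̂) = +0.087219-0.000000i

Re=0.0872 Im=0.0000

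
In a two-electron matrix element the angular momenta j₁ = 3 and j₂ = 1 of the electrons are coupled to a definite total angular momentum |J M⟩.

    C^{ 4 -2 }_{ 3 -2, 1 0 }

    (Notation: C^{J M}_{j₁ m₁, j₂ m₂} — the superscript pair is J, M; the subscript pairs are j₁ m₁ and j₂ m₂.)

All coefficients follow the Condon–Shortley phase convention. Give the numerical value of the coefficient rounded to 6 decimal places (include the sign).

j₁+j₂−J=0  J+j₁−j₂=6  J−j₁+j₂=2  j₁+j₂+J+1=9
(j₁±m₁, j₂±m₂, J±M) = (1,5,1,1,2,6)
P² = 43200/7
sum k=0..0:
  [0] +1/120 = 1/120
S = 1/120
C² = P²·S² = 3/7 ; C = +0.654654

+0.654654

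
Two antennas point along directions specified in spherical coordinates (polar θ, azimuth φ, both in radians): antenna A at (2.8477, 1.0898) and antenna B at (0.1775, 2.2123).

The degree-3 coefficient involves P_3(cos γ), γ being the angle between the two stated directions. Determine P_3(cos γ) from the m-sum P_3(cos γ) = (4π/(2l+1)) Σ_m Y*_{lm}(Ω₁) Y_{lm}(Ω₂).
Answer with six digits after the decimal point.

-0.566313

Term-by-term m-sum for l=3 (normalisation 4π/7 = 1.795196):
  m=-3: (-0.01006 - 0.00129j) × (0.00215 - 0.00080j) = -0.00002 + 0.00001j  (running Σ = -0.00002 + 0.00001j)
  m=-2: (0.04694 - 0.06733j) × (-0.00890 + 0.03007j) = 0.00161 + 0.00201j  (running Σ = 0.00158 + 0.00202j)
  m=-1: (0.15508 + 0.29716j) × (-0.13126 - 0.17575j) = 0.03187 - 0.06626j  (running Σ = 0.03345 - 0.06425j)
  m=0: (-0.56449 + 0.00000j) × (0.67737 + 0.00000j) = -0.38237 + 0.00000j  (running Σ = -0.34891 - 0.06425j)
  m=1: (-0.15508 + 0.29716j) × (0.13126 - 0.17575j) = 0.03187 + 0.06626j  (running Σ = -0.31704 + 0.00202j)
  m=2: (0.04694 + 0.06733j) × (-0.00890 - 0.03007j) = 0.00161 - 0.00201j  (running Σ = -0.31544 + 0.00001j)
  m=3: (0.01006 - 0.00129j) × (-0.00215 - 0.00080j) = -0.00002 - 0.00001j  (running Σ = -0.31546 - 0.00000j)
Total Σ_m = -0.31546 - 0.00000j. Multiply by 1.795196: -0.56631 - 0.00000j. P_3(cos γ) = -0.566313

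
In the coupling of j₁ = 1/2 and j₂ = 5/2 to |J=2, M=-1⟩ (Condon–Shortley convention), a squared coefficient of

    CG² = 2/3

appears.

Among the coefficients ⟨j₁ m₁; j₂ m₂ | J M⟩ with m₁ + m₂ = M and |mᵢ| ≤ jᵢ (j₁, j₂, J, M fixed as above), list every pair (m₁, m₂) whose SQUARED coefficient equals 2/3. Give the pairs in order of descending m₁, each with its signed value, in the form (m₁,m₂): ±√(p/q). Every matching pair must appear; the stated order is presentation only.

Admissible pairs with m₁+m₂ = M = -1: (-1/2,-1/2), (1/2,-3/2)
  (m₁,m₂)=(1/2,-3/2): CG² = 2/3, CG = +√(2/3)   ← matches the target
  (m₁,m₂)=(-1/2,-1/2): CG² = 1/3, CG = −√(1/3)
Pairs with CG² = 2/3: (1/2,-3/2): +√(2/3)

(1/2,-3/2): +√(2/3)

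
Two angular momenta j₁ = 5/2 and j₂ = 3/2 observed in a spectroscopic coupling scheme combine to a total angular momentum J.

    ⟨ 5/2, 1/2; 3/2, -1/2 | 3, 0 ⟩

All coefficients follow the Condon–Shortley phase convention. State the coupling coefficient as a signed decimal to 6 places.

+√(1/5) = +0.447214

j₁+j₂−J=1  J+j₁−j₂=4  J−j₁+j₂=2  j₁+j₂+J+1=8
(j₁±m₁, j₂±m₂, J±M) = (3,2,1,2,3,3)
P² = 36/5
sum k=0..1:
  [0] +1/4 = 1/4
  [1] −1/12 = -1/12
S = 1/6
C² = P²·S² = 1/5 ; C = +0.447214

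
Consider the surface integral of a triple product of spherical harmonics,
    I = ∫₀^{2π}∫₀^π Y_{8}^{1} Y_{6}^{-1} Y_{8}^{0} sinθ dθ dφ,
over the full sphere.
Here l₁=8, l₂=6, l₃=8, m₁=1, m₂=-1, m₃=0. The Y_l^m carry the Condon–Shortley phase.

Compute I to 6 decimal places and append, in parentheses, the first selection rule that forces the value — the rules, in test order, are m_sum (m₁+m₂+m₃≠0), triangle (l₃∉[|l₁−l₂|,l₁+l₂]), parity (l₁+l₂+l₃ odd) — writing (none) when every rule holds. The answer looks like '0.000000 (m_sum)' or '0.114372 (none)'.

-0.041022 (none)

Checks pass: Σm=0; 22 even; l₃=8∈[2,14].
(2·8+1)(2·6+1)(2·8+1) = 3757
Δ: 6! 10! 6! / 23! → 1/13742520792
sum: t=0:+1/41803776000 t=1:−1/435456000 t=2:+1/39813120 t=3:−1/18662400 t=4:+1/39813120 t=5:−1/435456000 t=6:+1/41803776000 = -11/1393459200
3j²(8 6 8; 0 0 0) = Δ·Π!·Σ² = 600/96577  (sign -1)
sum: t=0:+1/2612736000 t=1:−1/99532800 t=2:+1/24883200 t=3:−1/29859840 t=4:+1/174182400 t=5:−1/6967296000 = 11/4180377600
3j²(8 6 8; 1 -1 0) = Δ·Π!·Σ² = 175/193154  (sign +1)
combine: 4πI² = 3757·600/96577·175/193154 = 52500/2482597
take √, sign -1: I = -0.04102245
No selection rule forces the value: the integral is nonzero (none).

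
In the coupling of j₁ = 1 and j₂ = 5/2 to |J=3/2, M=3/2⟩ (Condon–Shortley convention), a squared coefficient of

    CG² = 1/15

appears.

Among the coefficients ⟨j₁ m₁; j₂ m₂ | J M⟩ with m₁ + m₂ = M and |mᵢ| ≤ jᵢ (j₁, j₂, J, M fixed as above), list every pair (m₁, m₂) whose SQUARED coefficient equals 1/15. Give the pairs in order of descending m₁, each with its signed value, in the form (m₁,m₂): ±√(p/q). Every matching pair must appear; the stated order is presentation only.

Admissible pairs with m₁+m₂ = M = 3/2: (-1,5/2), (0,3/2), (1,1/2)
  (m₁,m₂)=(1,1/2): CG² = 1/15, CG = +√(1/15)   ← matches the target
  (m₁,m₂)=(0,3/2): CG² = 4/15, CG = −√(4/15)
  (m₁,m₂)=(-1,5/2): CG² = 2/3, CG = +√(2/3)
Pairs with CG² = 1/15: (1,1/2): +√(1/15)

(1,1/2): +√(1/15)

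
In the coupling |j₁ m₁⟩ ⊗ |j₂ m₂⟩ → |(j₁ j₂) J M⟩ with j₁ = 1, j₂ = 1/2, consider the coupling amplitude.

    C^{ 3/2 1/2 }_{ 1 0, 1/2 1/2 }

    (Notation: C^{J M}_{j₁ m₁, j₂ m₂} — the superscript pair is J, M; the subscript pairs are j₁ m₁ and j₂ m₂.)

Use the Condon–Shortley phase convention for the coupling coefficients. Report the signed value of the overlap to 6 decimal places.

j₁+j₂−J=0  J+j₁−j₂=2  J−j₁+j₂=1  j₁+j₂+J+1=4
(j₁±m₁, j₂±m₂, J±M) = (1,1,1,0,2,1)
P² = 2/3
sum k=0..0:
  [0] +1/1 = 1
S = 1
C² = P²·S² = 2/3 ; C = +0.816497

+√(2/3) = +0.816497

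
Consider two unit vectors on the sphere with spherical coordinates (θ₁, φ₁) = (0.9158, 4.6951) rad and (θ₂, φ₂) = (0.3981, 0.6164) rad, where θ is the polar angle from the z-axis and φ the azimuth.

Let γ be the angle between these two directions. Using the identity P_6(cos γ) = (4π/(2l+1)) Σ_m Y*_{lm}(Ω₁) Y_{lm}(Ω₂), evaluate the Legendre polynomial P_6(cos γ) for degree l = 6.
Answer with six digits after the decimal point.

Expand P_6 via completeness: Σ_{m} conj(Y_{6,m}) at Ω₁ times Y_{6,m} at Ω₂ —
  m=-6: (-0.11953 + 0.01244j) × (-0.00139 + 0.00087j) = 0.00016 - 0.00012j  (running Σ = 0.00016 - 0.00012j)
  m=-5: (-0.02761 - 0.31858j) × (-0.01348 - 0.00080j) = 0.00012 + 0.00432j  (running Σ = 0.00027 + 0.00420j)
  m=-4: (0.43388 - 0.03005j) × (-0.05247 - 0.04208j) = -0.02403 - 0.01668j  (running Σ = -0.02376 - 0.01249j)
  m=-3: (0.01110 + 0.21381j) × (-0.06102 - 0.21348j) = 0.04497 - 0.01542j  (running Σ = 0.02121 - 0.02790j)
  m=-2: (0.23243 - 0.00804j) × (0.15471 - 0.44015j) = 0.03242 - 0.10355j  (running Σ = 0.05363 - 0.13145j)
  m=-1: (0.00546 + 0.31605j) × (0.40063 - 0.28384j) = 0.09190 + 0.12507j  (running Σ = 0.14552 - 0.00638j)
  m=0: (0.15204 + 0.00000j) × (-0.09502 + 0.00000j) = -0.01445 + 0.00000j  (running Σ = 0.13108 - 0.00638j)
  m=1: (-0.00546 + 0.31605j) × (-0.40063 - 0.28384j) = 0.09190 - 0.12507j  (running Σ = 0.22297 - 0.13145j)
  m=2: (0.23243 + 0.00804j) × (0.15471 + 0.44015j) = 0.03242 + 0.10355j  (running Σ = 0.25539 - 0.02790j)
  m=3: (-0.01110 + 0.21381j) × (0.06102 - 0.21348j) = 0.04497 + 0.01542j  (running Σ = 0.30036 - 0.01249j)
  m=4: (0.43388 + 0.03005j) × (-0.05247 + 0.04208j) = -0.02403 + 0.01668j  (running Σ = 0.27633 + 0.00420j)
  m=5: (0.02761 - 0.31858j) × (0.01348 - 0.00080j) = 0.00012 - 0.00432j  (running Σ = 0.27645 - 0.00012j)
  m=6: (-0.11953 - 0.01244j) × (-0.00139 - 0.00087j) = 0.00016 + 0.00012j  (running Σ = 0.27660 - 0.00000j)
Total Σ_m = 0.27660 - 0.00000j. Multiply by 0.966644: 0.26738 - 0.00000j. P_6(cos γ) = 0.267377

0.267377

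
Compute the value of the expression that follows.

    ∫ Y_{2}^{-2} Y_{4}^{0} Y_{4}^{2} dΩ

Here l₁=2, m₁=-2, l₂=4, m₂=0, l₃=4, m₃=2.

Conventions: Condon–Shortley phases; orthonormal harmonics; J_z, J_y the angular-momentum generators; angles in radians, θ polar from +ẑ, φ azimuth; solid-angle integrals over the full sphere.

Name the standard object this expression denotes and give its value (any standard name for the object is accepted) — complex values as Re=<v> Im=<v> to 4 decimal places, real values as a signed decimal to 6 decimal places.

This is a Gaunt coefficient — the integral of a triple product of spherical harmonics over the sphere.
Checks pass: Σm=0; 10 even; l₃=4∈[2,6].
(2·2+1)(2·4+1)(2·4+1) = 405
Δ: 2! 2! 6! / 11! → 1/13860
sum: t=0:+1/192 t=1:−1/36 t=2:+1/192 = -5/288
3j²(2 4 4; 0 0 0) = Δ·Π!·Σ² = 20/693  (sign -1)
sum: t=2:+1/192 = 1/192
3j²(2 4 4; -2 0 2) = Δ·Π!·Σ² = 3/77  (sign +1)
combine: 4πI² = 405·20/693·3/77 = 2700/5929
take √, sign -1: I = -0.19036462

Gaunt coefficient, -0.190365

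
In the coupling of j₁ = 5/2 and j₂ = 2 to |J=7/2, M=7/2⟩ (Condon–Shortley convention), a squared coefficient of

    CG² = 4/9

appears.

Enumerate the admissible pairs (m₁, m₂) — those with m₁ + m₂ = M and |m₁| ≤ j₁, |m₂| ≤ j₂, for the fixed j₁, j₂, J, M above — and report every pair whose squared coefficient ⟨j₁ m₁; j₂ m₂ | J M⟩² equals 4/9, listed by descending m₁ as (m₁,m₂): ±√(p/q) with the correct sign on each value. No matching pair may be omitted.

Admissible pairs with m₁+m₂ = M = 7/2: (3/2,2), (5/2,1)
  (m₁,m₂)=(5/2,1): CG² = 5/9, CG = +√(5/9)
  (m₁,m₂)=(3/2,2): CG² = 4/9, CG = −√(4/9)   ← matches the target
Pairs with CG² = 4/9: (3/2,2): −√(4/9)

(3/2,2): −√(4/9)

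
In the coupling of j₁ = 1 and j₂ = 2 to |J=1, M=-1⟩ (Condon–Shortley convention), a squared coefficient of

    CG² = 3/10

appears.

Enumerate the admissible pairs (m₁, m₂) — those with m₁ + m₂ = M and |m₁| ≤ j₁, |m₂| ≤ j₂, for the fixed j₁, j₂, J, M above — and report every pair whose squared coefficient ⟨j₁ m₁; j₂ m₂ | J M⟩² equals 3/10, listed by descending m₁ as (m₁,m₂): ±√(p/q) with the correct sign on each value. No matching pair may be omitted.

(0,-1): −√(3/10)

Admissible pairs with m₁+m₂ = M = -1: (-1,0), (0,-1), (1,-2)
  (m₁,m₂)=(1,-2): CG² = 3/5, CG = +√(3/5)
  (m₁,m₂)=(0,-1): CG² = 3/10, CG = −√(3/10)   ← matches the target
  (m₁,m₂)=(-1,0): CG² = 1/10, CG = +√(1/10)
Pairs with CG² = 3/10: (0,-1): −√(3/10)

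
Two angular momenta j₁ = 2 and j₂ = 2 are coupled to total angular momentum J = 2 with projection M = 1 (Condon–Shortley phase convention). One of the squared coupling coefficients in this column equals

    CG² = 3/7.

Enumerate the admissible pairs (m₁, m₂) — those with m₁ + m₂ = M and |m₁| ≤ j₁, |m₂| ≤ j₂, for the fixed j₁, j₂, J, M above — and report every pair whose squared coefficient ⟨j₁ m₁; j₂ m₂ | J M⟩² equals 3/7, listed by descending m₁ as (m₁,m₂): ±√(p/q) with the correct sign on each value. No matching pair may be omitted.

(2,-1): +√(3/7); (-1,2): +√(3/7)

Admissible pairs with m₁+m₂ = M = 1: (-1,2), (0,1), (1,0), (2,-1)
  (m₁,m₂)=(2,-1): CG² = 3/7, CG = +√(3/7)   ← matches the target
  (m₁,m₂)=(1,0): CG² = 1/14, CG = −√(1/14)
  (m₁,m₂)=(0,1): CG² = 1/14, CG = −√(1/14)
  (m₁,m₂)=(-1,2): CG² = 3/7, CG = +√(3/7)   ← matches the target
Pairs with CG² = 3/7: (2,-1): +√(3/7); (-1,2): +√(3/7)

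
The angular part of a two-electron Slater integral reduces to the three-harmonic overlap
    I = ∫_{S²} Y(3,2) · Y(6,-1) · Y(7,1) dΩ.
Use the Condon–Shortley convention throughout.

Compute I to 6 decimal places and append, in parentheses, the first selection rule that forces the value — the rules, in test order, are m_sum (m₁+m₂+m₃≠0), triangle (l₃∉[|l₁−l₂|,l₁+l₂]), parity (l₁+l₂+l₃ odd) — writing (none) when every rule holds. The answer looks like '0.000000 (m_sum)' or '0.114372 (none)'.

0.000000 (m_sum)

Σmᵢ = 2 ≠ 0, so the φ-integral vanishes; I = 0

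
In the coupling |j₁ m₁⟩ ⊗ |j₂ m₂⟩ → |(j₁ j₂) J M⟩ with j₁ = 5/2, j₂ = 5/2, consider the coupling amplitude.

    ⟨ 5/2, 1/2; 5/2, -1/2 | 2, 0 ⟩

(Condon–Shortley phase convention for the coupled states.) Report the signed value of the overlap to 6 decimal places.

j₁+j₂−J=3  J+j₁−j₂=2  J−j₁+j₂=2  j₁+j₂+J+1=8
(j₁±m₁, j₂±m₂, J±M) = (3,2,2,3,2,2)
P² = 12/7
sum k=0..2:
  [0] +1/24 = 1/24
  [1] −1/2 = -1/2
  [2] +1/8 = 1/8
S = -1/3
C² = P²·S² = 4/21 ; C = -0.436436

-0.436436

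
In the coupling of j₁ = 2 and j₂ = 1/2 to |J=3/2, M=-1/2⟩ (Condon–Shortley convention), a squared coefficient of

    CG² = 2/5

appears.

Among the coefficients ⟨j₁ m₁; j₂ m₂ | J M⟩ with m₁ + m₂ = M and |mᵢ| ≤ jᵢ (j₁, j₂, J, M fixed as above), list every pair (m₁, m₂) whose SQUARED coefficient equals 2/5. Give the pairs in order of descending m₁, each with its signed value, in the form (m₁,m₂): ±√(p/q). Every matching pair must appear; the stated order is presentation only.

Admissible pairs with m₁+m₂ = M = -1/2: (-1,1/2), (0,-1/2)
  (m₁,m₂)=(0,-1/2): CG² = 2/5, CG = +√(2/5)   ← matches the target
  (m₁,m₂)=(-1,1/2): CG² = 3/5, CG = −√(3/5)
Pairs with CG² = 2/5: (0,-1/2): +√(2/5)

(0,-1/2): +√(2/5)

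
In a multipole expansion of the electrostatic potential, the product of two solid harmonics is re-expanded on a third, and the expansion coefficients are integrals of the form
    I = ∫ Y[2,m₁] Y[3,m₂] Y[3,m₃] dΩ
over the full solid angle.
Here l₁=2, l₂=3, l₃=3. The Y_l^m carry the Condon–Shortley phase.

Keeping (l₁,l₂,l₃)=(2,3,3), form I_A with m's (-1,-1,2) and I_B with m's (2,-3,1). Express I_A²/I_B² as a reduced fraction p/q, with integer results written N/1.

3/2

Same 2,3,3: normalisation and zero-m 3j drop out of the ratio.
A: Δ: 2! 2! 4! / 9! → 1/3780; sum: t=1:−1/12 t=2:+1/48 = -1/16; 3j²(2 3 3; -1 -1 2) = Δ·Π!·Σ² = 1/28  (sign +1)
B: Δ: 2! 2! 4! / 9! → 1/3780; sum: t=0:+1/96 = 1/96; 3j²(2 3 3; 2 -3 1) = Δ·Π!·Σ² = 1/42  (sign +1)
I_A²/I_B² = (1/28)/(1/42) = 3/2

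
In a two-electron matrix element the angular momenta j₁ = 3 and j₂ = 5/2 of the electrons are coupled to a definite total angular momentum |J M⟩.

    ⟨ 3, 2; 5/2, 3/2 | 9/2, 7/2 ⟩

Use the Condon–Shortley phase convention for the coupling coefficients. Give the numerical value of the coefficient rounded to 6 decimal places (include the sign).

j₁+j₂−J=1  J+j₁−j₂=5  J−j₁+j₂=4  j₁+j₂+J+1=11
(j₁±m₁, j₂±m₂, J±M) = (5,1,4,1,8,1)
P² = 921600/11
sum k=0..1:
  [0] +1/576 = 1/576
  [1] −1/720 = -1/720
S = 1/2880
C² = P²·S² = 1/99 ; C = +0.100504

+√(1/99) = +0.100504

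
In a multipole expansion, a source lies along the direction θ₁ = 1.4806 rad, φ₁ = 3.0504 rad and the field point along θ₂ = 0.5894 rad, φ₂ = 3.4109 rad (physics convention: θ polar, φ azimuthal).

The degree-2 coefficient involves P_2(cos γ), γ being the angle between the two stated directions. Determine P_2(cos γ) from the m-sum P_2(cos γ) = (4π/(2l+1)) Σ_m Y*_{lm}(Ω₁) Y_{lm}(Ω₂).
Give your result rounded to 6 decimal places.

Expand P_2 via completeness: Σ_{m} conj(Y_{2,m}) at Ω₁ times Y_{2,m} at Ω₂ —
  [-2]  conj(Y_{2,-2})(Ω₁) = +0.376785-0.069492i ; Y_{2,-2}(Ω₂) = +0.102454-0.061221i ; Δ = +0.034349-0.030187i
  [-1]  conj(Y_{2,-1})(Ω₁) = -0.069016+0.006311i ; Y_{2,-1}(Ω₂) = -0.344108+0.094978i ; Δ = +0.023149-0.008727i
  [+0]  conj(Y_{2,0})(Ω₁) = -0.307715-0.000000i ; Y_{2,0}(Ω₂) = +0.338431+0.000000i ; Δ = -0.104140-0.000000i
  [+1]  conj(Y_{2,1})(Ω₁) = +0.069016+0.006311i ; Y_{2,1}(Ω₂) = +0.344108+0.094978i ; Δ = +0.023149+0.008727i
  [+2]  conj(Y_{2,2})(Ω₁) = +0.376785+0.069492i ; Y_{2,2}(Ω₂) = +0.102454+0.061221i ; Δ = +0.034349+0.030187i
Σ over m = +0.010856+0.000000i; ×(4π/5) → +0.027285+0.000000i. Real part: 0.027285

0.027285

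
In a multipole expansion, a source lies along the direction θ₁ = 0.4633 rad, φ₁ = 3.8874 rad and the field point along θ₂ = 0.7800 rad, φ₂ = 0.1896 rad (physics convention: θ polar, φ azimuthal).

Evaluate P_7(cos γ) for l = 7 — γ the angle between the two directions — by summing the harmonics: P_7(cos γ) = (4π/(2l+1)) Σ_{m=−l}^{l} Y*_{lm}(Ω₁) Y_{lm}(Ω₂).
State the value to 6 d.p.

Addition theorem: P_7(cos γ) = (4π/15) Σ_m Y*_{lm}(Ω₁) Y_{lm}(Ω₂), m = −7…7:
  term(m=-7) = +0.000055+0.000052i   from Y*(Ω₁)=-0.000866+0.001555i, Y(Ω₂)=+0.010263-0.041294i
  term(m=-6) = -0.002105-0.000417i   from Y*(Ω₁)=-0.003138-0.012960i, Y(Ω₂)=+0.067557-0.146070i
  term(m=-5) = +0.020238-0.007631i   from Y*(Ω₁)=+0.051198+0.034091i, Y(Ω₂)=+0.205111-0.285614i
  term(m=-4) = -0.053745+0.070110i   from Y*(Ω₁)=-0.191452+0.030575i, Y(Ω₂)=+0.330772-0.313377i
  term(m=-3) = +0.009564-0.097454i   from Y*(Ω₁)=+0.255015-0.324126i, Y(Ω₂)=+0.200049-0.127887i
  term(m=-2) = -0.051356-0.104079i   from Y*(Ω₁)=+0.041023+0.517010i, Y(Ω₂)=-0.207883+0.082838i
  term(m=-1) = +0.050242+0.031235i   from Y*(Ω₁)=-0.123592-0.114174i, Y(Ω₂)=-0.345302+0.066265i
  term(m=+0) = -0.052308-0.000000i   from Y*(Ω₁)=-0.419273-0.000000i, Y(Ω₂)=+0.124758+0.000000i
  term(m=+1) = +0.050242-0.031235i   from Y*(Ω₁)=+0.123592-0.114174i, Y(Ω₂)=+0.345302+0.066265i
  term(m=+2) = -0.051356+0.104079i   from Y*(Ω₁)=+0.041023-0.517010i, Y(Ω₂)=-0.207883-0.082838i
  term(m=+3) = +0.009564+0.097454i   from Y*(Ω₁)=-0.255015-0.324126i, Y(Ω₂)=-0.200049-0.127887i
  term(m=+4) = -0.053745-0.070110i   from Y*(Ω₁)=-0.191452-0.030575i, Y(Ω₂)=+0.330772+0.313377i
  term(m=+5) = +0.020238+0.007631i   from Y*(Ω₁)=-0.051198+0.034091i, Y(Ω₂)=-0.205111-0.285614i
  term(m=+6) = -0.002105+0.000417i   from Y*(Ω₁)=-0.003138+0.012960i, Y(Ω₂)=+0.067557+0.146070i
  term(m=+7) = +0.000055-0.000052i   from Y*(Ω₁)=+0.000866+0.001555i, Y(Ω₂)=-0.010263-0.041294i
Accumulated sum -0.106521-0.000000i; after 4π/(2l+1) scaling, -0.089239-0.000000i ⇒ P_7 = -0.089239

-0.089239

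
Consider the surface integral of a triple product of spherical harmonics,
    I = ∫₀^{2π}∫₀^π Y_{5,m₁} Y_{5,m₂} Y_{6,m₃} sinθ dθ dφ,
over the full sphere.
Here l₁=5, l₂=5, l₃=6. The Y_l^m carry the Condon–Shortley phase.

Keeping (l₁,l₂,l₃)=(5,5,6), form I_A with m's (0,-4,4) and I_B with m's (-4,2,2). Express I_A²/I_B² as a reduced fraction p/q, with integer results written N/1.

4/7

Shared (l₁,l₂,l₃)=(5,5,6): N and (l;000)² cancel in I_A²/I_B².
A: Δ = 4!·6!·6!/17! = 1/28588560; Racah Σ t=0..1: t=0:+1/345600 t=1:−1/207360 = -1/518400; ⇒ 3j(5 5 6; 0 -4 4)² = 12/2431, sgn -1
B: Δ = 4!·6!·6!/17! = 1/28588560; Racah Σ t=3..4: t=3:−1/207360 t=4:+1/103680 = 1/207360; ⇒ 3j(5 5 6; -4 2 2)² = 21/2431, sgn +1
I_A²/I_B² = (12/2431)/(21/2431) = 4/7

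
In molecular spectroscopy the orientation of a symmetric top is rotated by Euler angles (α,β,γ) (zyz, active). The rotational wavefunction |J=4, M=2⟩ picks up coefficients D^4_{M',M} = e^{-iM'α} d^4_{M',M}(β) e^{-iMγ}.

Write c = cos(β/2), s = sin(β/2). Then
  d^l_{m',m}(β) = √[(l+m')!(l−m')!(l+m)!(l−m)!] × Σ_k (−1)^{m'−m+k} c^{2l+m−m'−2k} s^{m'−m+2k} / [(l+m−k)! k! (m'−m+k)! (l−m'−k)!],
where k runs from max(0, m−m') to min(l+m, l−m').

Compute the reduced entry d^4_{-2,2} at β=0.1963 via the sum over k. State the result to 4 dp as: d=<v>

d^4_{-2,2}(β=0.1963) via the finite sum:
c=cos(0.196300/2)=0.995187, s=sin(0.196300/2)=0.097992; N=√[2·720·720·2]=1440.000000
k∈{4,5,6} keeps every argument non-negative
  k=4: (−1)^0·1440.0000/(96)·0.9952^4·0.0980^4 = +0.001357
  k=5: (−1)^1·1440.0000/(120)·0.9952^2·0.0980^6 = -0.000011
  k=6: (−1)^2·1440.0000/(1440)·0.9952^0·0.0980^8 = +0.000000
d^4_{-2,2}(0.1963) = +0.001357 -0.000011 +0.000000 = +0.001346

d=0.0013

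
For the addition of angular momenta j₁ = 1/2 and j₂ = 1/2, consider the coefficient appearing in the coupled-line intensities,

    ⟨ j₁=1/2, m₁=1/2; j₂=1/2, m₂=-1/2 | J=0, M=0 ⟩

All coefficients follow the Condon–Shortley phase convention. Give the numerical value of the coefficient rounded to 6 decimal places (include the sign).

√[1·1!0!0!/2! · 1!0!0!1!0!0!] = √(1/2)
  +(−1)^0/∏(0,1,0,0,0,0)! = 1  (running 1)
⟨..|..⟩ = √(1/2)·(1) = +0.707107

+0.707107  (= +√(1/2))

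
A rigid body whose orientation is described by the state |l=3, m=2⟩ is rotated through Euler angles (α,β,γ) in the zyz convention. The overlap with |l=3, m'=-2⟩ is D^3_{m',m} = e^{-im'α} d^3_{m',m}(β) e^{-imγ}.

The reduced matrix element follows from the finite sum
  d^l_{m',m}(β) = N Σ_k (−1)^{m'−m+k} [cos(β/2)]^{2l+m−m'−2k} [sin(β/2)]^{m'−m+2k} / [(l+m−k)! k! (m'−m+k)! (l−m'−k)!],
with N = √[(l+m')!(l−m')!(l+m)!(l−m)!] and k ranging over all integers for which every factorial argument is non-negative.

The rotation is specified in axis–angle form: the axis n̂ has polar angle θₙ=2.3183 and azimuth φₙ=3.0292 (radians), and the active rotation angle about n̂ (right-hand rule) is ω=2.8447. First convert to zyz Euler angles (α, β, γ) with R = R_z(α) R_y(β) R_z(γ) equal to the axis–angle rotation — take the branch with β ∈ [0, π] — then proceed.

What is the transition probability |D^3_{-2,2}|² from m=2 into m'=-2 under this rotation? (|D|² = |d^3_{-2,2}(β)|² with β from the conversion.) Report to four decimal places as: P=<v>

P=0.2603

Axis–angle → zyz. n̂ = (sinθₙcosφₙ, sinθₙsinφₙ, cosθₙ) = (-0.728761, +0.082254, -0.679810), ω = 2.8447.
R = I cosω + sinω [n̂]ₓ + (1−cosω) n̂n̂ᵀ gives
  R = [+0.082700, +0.081614, +0.993227; -0.316143, -0.943015, +0.103811; +0.945100, -0.322587, -0.052185]
β = atan2(√(R₁₃²+R₂₃²), R₃₃) = 1.623005; α = atan2(R₂₃, R₁₃) mod 2π = 0.104141; γ = atan2(R₃₂, −R₃₁) mod 2π = 3.470519
D^3_{-2,2}(0.1041,1.6230,3.4705) = e^{-i·-2·0.1041}·d^3_{-2,2}(1.6230)·e^{-i·2·3.4705}. Compute d first:
With c≡cos(β/2)=0.688409 and s≡sin(β/2)=0.725322, N=[1·120·120·1]^{1/2}=120.000000
k: max(0,(2)−(-2))=4 … min(3+(2),3−(-2))=5
  k=4: (−1)^0·120.0000/(24)·0.6884^2·0.7253^4 = +0.655825
  k=5: (−1)^1·120.0000/(120)·0.6884^0·0.7253^6 = -0.145608
d^3_{-2,2}(1.6230) = +0.655825 -0.145608 = +0.510216
|D^3_{-2,2}|² = |d^3_{-2,2}(β)|² = (+0.510216)² = 0.260321 (the z-rotation phases have unit modulus)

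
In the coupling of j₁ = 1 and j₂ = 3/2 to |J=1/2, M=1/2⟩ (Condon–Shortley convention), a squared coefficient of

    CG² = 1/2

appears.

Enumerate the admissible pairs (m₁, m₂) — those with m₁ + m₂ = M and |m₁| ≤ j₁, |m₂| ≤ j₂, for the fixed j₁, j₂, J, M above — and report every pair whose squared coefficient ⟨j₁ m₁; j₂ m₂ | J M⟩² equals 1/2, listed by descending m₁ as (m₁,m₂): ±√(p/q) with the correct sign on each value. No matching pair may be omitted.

Admissible pairs with m₁+m₂ = M = 1/2: (-1,3/2), (0,1/2), (1,-1/2)
  (m₁,m₂)=(1,-1/2): CG² = 1/6, CG = +√(1/6)
  (m₁,m₂)=(0,1/2): CG² = 1/3, CG = −√(1/3)
  (m₁,m₂)=(-1,3/2): CG² = 1/2, CG = +√(1/2)   ← matches the target
Pairs with CG² = 1/2: (-1,3/2): +√(1/2)

(-1,3/2): +√(1/2)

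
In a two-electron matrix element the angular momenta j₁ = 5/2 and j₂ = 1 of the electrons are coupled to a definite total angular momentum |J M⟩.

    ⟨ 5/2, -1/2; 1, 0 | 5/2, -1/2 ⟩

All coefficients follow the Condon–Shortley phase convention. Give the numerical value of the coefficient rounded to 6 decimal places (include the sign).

-0.169031

√[6·1!4!1!/7! · 2!3!1!1!2!3!] = √(144/35)
  +(−1)^0/∏(0,1,3,1,1,0)! = 1/6  (running 1/6)
  +(−1)^1/∏(1,0,2,0,2,1)! = -1/4  (running -1/12)
⟨..|..⟩ = √(144/35)·(-1/12) = -0.169031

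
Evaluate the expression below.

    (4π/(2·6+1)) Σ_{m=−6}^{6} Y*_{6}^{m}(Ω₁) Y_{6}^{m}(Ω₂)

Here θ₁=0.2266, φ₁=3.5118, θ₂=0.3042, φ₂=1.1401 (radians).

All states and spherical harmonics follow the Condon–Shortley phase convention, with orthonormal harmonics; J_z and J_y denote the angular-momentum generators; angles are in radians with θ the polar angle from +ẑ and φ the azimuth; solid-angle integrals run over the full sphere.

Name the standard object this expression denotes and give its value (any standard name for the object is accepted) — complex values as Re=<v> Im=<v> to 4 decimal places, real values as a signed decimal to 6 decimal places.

This sum is the spherical-harmonic addition theorem: it equals the Legendre polynomial P_l(cos γ) of the angle γ between the two directions.
Summing Y*_{l m}(θ₁,φ₁)·Y_{l m}(θ₂,φ₂) over m ∈ [−6, 6]; prefactor 4π/(2·6+1) = 0.966644:
  m=-6: Y*=-0.000038+0.000049i  Y=+0.000296-0.000185i  product -0.000000+0.000000i
  m=-5: Y*=+0.000258-0.000897i  Y=+0.003214+0.002118i  product +0.000003-0.000002i
  m=-4: Y*=+0.000771+0.008550i  Y=-0.003919+0.025586i  product -0.000222-0.000014i
  m=-3: Y*=-0.023798-0.048012i  Y=-0.112608+0.032223i  product +0.004227+0.004640i
  m=-2: Y*=+0.165785+0.151502i  Y=-0.227629-0.265150i  product +0.002433-0.078444i
  m=-1: Y*=-0.526931-0.204503i  Y=+0.247529-0.538734i  product -0.240603+0.233255i
  m=+0: Y*=+0.537387-0.000000i  Y=+0.241765+0.000000i  product +0.129921+0.000000i
  m=+1: Y*=+0.526931-0.204503i  Y=-0.247529-0.538734i  product -0.240603-0.233255i
  m=+2: Y*=+0.165785-0.151502i  Y=-0.227629+0.265150i  product +0.002433+0.078444i
  m=+3: Y*=+0.023798-0.048012i  Y=+0.112608+0.032223i  product +0.004227-0.004640i
  m=+4: Y*=+0.000771-0.008550i  Y=-0.003919-0.025586i  product -0.000222+0.000014i
  m=+5: Y*=-0.000258-0.000897i  Y=-0.003214+0.002118i  product +0.000003+0.000002i
  m=+6: Y*=-0.000038-0.000049i  Y=+0.000296+0.000185i  product -0.000000-0.000000i
Accumulated sum -0.338403+0.000000i; after 4π/(2l+1) scaling, -0.327115+0.000000i ⇒ P_6 = -0.327115

Legendre polynomial (addition theorem), -0.327115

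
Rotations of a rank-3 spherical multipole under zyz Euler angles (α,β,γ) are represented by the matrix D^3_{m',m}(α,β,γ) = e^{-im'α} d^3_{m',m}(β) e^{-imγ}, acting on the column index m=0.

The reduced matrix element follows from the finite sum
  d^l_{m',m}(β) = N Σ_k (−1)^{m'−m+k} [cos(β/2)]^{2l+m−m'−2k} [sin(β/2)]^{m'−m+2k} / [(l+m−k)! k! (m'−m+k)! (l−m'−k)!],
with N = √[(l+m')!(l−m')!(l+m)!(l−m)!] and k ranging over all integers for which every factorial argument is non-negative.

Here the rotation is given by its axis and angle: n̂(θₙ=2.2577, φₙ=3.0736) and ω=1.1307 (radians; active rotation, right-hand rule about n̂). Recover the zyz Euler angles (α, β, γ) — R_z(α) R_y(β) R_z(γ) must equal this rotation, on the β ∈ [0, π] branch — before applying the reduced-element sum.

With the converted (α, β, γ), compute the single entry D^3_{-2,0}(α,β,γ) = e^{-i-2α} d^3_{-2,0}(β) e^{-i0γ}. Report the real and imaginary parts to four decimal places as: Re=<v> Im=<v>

Re=-0.3175 Im=0.4009

Axis–angle → zyz. n̂ = (sinθₙcosφₙ, sinθₙsinφₙ, cosθₙ) = (-0.771427, +0.052532, -0.634146), ω = 1.1307.
R = I cosω + sinω [n̂]ₓ + (1−cosω) n̂n̂ᵀ gives
  R = [+0.767598, +0.550459, +0.328313; -0.596979, +0.427611, +0.678797; +0.233260, -0.717039, +0.656845]
β = atan2(√(R₁₃²+R₂₃²), R₃₃) = 0.854169; α = atan2(R₂₃, R₁₃) mod 2π = 1.120299; γ = atan2(R₃₂, −R₃₁) mod 2π = 4.397877
First d^3_{-2,0}(β=0.8542), then the phase factors e^{-i(-2)α} and e^{-i(0)γ}:
With c≡cos(β/2)=0.910177 and s≡sin(β/2)=0.414219, N=[1·120·6·6]^{1/2}=65.726707
The bounds max(0,m−m')=2 and min(l+m,l−m')=3 give 2 terms
  k=2: (−1)^0·65.7267/(12)·0.9102^4·0.4142^2 = +0.644948
  k=3: (−1)^1·65.7267/(12)·0.9102^2·0.4142^4 = -0.133577
d^3_{-2,0}(0.8542) = +0.644948 -0.133577 = +0.511371
Attach z-rotation phases: D = e^{-i(-2)(1.1203)}·(+0.511371)·e^{-i(0)(4.3979)} = -0.317475+0.400886i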